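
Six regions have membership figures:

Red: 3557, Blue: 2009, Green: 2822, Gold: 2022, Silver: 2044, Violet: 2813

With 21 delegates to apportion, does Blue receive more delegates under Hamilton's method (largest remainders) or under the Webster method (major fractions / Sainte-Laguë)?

Webster

Hamilton: Red 5, Blue 2, Green 4, Gold 3, Silver 3, Violet 4.
Webster: Red 4, Blue 3, Green 4, Gold 3, Silver 3, Violet 4.
Blue gets 2 under Hamilton and 3 under Webster.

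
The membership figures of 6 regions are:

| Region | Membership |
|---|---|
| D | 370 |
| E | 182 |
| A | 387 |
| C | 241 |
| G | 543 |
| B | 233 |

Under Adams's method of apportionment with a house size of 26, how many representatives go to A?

Standard divisor 1956/26 ≈ 75.231; standard quotas: D 4.918, E 2.419, A 5.144, C 3.203, G 7.218, B 3.097.
Rounding up gives 5, 3, 6, 4, 8, 4 = 30 seats, so the divisor must be adjusted.
With modified divisor 90: modified quotas D 4.111, E 2.022, A 4.300, C 2.678, G 6.033, B 2.589.
Rounding up: D 5, E 3, A 5, C 3, G 7, B 3 (total 26).
A receives 5.

5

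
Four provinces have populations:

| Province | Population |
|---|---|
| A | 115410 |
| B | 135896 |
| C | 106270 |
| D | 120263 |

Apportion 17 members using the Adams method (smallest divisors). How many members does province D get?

Standard divisor 477839/17 ≈ 28108.176; standard quotas: A 4.106, B 4.835, C 3.781, D 4.279.
Rounding up gives 5, 5, 4, 5 = 19 seats, so the divisor must be adjusted.
With modified divisor 32000: modified quotas A 3.607, B 4.247, C 3.321, D 3.758.
Rounding up: A 4, B 5, C 4, D 4 (total 17).
D receives 4.

4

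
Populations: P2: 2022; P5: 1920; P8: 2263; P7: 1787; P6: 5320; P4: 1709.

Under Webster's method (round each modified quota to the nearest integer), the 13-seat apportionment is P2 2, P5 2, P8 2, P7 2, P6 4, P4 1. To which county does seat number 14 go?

P6

Priority for the next seat is population ÷ (current seats + 0.5).
Priorities: P2 808.800, P5 768.000, P8 905.200, P7 714.800, P6 1182.222, P4 1139.333.
Highest priority: P6.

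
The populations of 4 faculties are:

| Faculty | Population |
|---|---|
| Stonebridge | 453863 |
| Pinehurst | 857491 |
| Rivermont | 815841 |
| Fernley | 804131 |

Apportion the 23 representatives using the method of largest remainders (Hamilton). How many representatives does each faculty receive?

The standard divisor is 2931326/23 ≈ 127448.957.
Standard quotas: Stonebridge 3.5611, Pinehurst 6.7281, Rivermont 6.4013, Fernley 6.3094.
Lower quotas: Stonebridge 3, Pinehurst 6, Rivermont 6, Fernley 6 (sum 21, leaving 2 seats).
Remainders in descending order: Pinehurst 0.7281, Stonebridge 0.5611, Rivermont 0.4013, Fernley 0.3094.
The surplus seats go to Pinehurst, Stonebridge.

Stonebridge: 4, Pinehurst: 7, Rivermont: 6, Fernley: 6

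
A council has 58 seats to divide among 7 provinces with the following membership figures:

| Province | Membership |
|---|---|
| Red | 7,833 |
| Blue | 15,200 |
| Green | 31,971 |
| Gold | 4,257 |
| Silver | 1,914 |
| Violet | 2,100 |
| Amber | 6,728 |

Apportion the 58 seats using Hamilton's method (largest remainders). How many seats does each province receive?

The standard divisor is 70003/58 ≈ 1206.948.
Standard quotas: Red 6.4899, Blue 12.5937, Green 26.4891, Gold 3.5271, Silver 1.5858, Violet 1.7399, Amber 5.5744.
Lower quotas: Red 6, Blue 12, Green 26, Gold 3, Silver 1, Violet 1, Amber 5 (sum 54, leaving 4 seats).
Remainders in descending order: Violet 0.7399, Blue 0.5937, Silver 0.5858, Amber 0.5744, Gold 0.5271, Red 0.4899, Green 0.4891.
The surplus seats go to Violet, Blue, Silver, Amber.

Red 6, Blue 13, Green 26, Gold 3, Silver 2, Violet 2, Amber 6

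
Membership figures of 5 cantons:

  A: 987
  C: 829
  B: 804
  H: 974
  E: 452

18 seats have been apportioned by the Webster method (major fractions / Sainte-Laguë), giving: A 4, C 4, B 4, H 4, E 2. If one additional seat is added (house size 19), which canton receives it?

Priority for the next seat is population ÷ (current seats + 0.5).
Priorities: A 219.333, C 184.222, B 178.667, H 216.444, E 180.800.
Highest priority: A.

A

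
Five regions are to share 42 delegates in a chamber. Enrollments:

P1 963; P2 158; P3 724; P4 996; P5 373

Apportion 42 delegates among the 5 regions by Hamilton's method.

P1=13, P2=2, P3=9, P4=13, P5=5

Total 3214; standard divisor 3214/42 ≈ 76.524.
Standard quotas: P1 12.584, P2 2.065, P3 9.461, P4 13.016, P5 4.874.
Lower quotas: P1 12, P2 2, P3 9, P4 13, P5 4 (sum 40, leaving 2 seats).
Remainders in descending order: P5 0.874, P1 0.584, P3 0.461, P2 0.065, P4 0.016.
Largest remainders: P5, P1 receive the extra seats.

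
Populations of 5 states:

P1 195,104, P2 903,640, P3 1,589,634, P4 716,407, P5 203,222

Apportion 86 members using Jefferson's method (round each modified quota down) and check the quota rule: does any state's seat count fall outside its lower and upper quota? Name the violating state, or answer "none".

P3

Standard quotas: P1 4.650, P2 21.539, P3 37.890, P4 17.076, P5 4.844.
Jefferson allocation: P1 4, P2 22, P3 39, P4 17, P5 4.
P3 has quota 37.890 (lower 37, upper 38) but receives 39 — outside the quota interval.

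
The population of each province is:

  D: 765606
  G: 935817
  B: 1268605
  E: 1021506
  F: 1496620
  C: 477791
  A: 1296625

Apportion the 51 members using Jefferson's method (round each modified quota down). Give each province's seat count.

Standard divisor 7262570/51 ≈ 142403.333; standard quotas: D 5.376, G 6.572, B 8.909, E 7.173, F 10.510, C 3.355, A 9.105.
Rounding down gives 5, 6, 8, 7, 10, 3, 9 = 48 seats, so the divisor must be adjusted.
With modified divisor 131700: modified quotas D 5.813, G 7.106, B 9.633, E 7.756, F 11.364, C 3.628, A 9.845.
Rounding down: D 5, G 7, B 9, E 7, F 11, C 3, A 9 (total 51).

D: 5, G: 7, B: 9, E: 7, F: 11, C: 3, A: 9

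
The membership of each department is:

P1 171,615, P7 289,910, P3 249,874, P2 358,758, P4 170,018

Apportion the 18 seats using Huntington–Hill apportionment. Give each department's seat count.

With divisor 69736: modified quotas P1 2.461, P7 4.157, P3 3.583, P2 5.145, P4 2.438.
Geometric-mean thresholds: P1 √(2·3)=2.449, P7 √(4·5)=4.472, P3 √(3·4)=3.464, P2 √(5·6)=5.477, P4 √(2·3)=2.449.
Each quota rounded against its threshold gives P1 3, P7 4, P3 4, P2 5, P4 2 (total 18).

P1=3; P7=4; P3=4; P2=5; P4=2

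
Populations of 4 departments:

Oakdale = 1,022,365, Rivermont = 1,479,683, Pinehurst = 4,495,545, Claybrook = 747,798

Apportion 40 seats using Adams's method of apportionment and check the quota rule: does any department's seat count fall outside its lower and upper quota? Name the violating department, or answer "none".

Pinehurst

Standard quotas: Oakdale 5.280, Rivermont 7.642, Pinehurst 23.217, Claybrook 3.862.
Adams allocation: Oakdale 6, Rivermont 8, Pinehurst 22, Claybrook 4.
Pinehurst has quota 23.217 (lower 23, upper 24) but receives 22 — outside the quota interval.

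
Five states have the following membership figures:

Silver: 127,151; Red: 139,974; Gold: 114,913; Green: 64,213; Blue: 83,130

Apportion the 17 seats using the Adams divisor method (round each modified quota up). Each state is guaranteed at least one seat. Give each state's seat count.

Standard divisor 529381/17 ≈ 31140.059; standard quotas: Silver 4.083, Red 4.495, Gold 3.690, Green 2.062, Blue 2.670.
Rounding up gives 5, 5, 4, 3, 3 = 20 seats, so the divisor must be adjusted.
With modified divisor 36600: modified quotas Silver 3.474, Red 3.824, Gold 3.140, Green 1.754, Blue 2.271.
Rounding up: Silver 4, Red 4, Gold 4, Green 2, Blue 3 (total 17).

Silver 4; Red 4; Gold 4; Green 2; Blue 3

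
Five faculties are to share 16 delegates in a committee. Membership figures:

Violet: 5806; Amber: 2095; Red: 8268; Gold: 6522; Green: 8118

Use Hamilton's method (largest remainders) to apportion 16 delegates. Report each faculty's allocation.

Standard divisor: 30809 ÷ 16 ≈ 1925.562.
Standard quotas: Violet 3.0152, Amber 1.0880, Red 4.2938, Gold 3.3871, Green 4.2159.
Lower quotas: Violet 3, Amber 1, Red 4, Gold 3, Green 4 (sum 15, leaving 1 seat).
Remainders in descending order: Gold 0.3871, Red 0.2938, Green 0.2159, Amber 0.0880, Violet 0.0152.
The surplus seat goes to Gold.

Violet 3; Amber 1; Red 4; Gold 4; Green 4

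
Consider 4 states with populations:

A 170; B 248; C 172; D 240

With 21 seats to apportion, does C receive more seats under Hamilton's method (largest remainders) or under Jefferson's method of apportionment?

Hamilton

Hamilton: A 4, B 6, C 5, D 6.
Jefferson: A 4, B 7, C 4, D 6.
C gets 5 under Hamilton and 4 under Jefferson.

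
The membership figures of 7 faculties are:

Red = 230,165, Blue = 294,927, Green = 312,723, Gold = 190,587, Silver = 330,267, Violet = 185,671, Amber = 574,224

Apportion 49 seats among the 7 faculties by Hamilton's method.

The standard divisor is 2118564/49 = 43236.
Standard quotas: Red 5.3235, Blue 6.8213, Green 7.2329, Gold 4.4081, Silver 7.6387, Violet 4.2944, Amber 13.2812.
Lower quotas: Red 5, Blue 6, Green 7, Gold 4, Silver 7, Violet 4, Amber 13 (sum 46, leaving 3 seats).
Remainders in descending order: Blue 0.8213, Silver 0.6387, Gold 0.4081, Red 0.3235, Violet 0.2944, Amber 0.2812, Green 0.2329.
The surplus seats go to Blue, Silver, Gold.

Red: 5, Blue: 7, Green: 7, Gold: 5, Silver: 8, Violet: 4, Amber: 13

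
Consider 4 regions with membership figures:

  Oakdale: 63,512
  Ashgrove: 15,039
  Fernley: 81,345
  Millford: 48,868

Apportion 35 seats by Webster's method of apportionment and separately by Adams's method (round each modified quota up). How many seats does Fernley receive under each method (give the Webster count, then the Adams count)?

14 and 13

Webster: Oakdale 11, Ashgrove 2, Fernley 14, Millford 8.
Adams: Oakdale 11, Ashgrove 3, Fernley 13, Millford 8.
Fernley gets 14 under Webster and 13 under Adams.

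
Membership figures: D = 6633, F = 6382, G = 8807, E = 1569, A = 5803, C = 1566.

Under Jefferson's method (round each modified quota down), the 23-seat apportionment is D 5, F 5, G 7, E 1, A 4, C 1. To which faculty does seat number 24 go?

Priority for the next seat is population ÷ (current seats + 1).
Priorities: D 1105.500, F 1063.667, G 1100.875, E 784.500, A 1160.600, C 783.000.
Highest priority: A.

A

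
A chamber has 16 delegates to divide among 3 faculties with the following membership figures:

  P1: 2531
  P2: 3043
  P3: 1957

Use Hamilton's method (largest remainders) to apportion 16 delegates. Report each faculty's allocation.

The standard divisor is 7531/16 ≈ 470.688.
Standard quotas: P1 5.377, P2 6.465, P3 4.158.
Lower quotas: P1 5, P2 6, P3 4 (sum 15, leaving 1 seat).
Remainders in descending order: P2 0.465, P1 0.377, P3 0.158.
The surplus seat goes to P2.

P1: 5, P2: 7, P3: 4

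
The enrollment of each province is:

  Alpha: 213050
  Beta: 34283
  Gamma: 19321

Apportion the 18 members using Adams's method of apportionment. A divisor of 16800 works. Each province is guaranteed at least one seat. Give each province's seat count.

Alpha 13, Beta 3, Gamma 2

With modified divisor 16800: modified quotas Alpha 12.682, Beta 2.041, Gamma 1.150.
Rounding up: Alpha 13, Beta 3, Gamma 2 (total 18).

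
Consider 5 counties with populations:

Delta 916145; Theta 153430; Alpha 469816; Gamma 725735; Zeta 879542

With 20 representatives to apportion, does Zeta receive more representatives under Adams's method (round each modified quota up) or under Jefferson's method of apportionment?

Jefferson

Adams: Delta 6, Theta 1, Alpha 3, Gamma 5, Zeta 5.
Jefferson: Delta 6, Theta 1, Alpha 3, Gamma 4, Zeta 6.
Zeta gets 5 under Adams and 6 under Jefferson.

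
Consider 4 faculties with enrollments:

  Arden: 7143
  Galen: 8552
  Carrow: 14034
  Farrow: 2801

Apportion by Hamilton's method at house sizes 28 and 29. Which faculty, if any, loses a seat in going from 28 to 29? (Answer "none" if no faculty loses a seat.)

Farrow

At 28 seats: Arden 6, Galen 7, Carrow 12, Farrow 3.
At 29 seats: Arden 6, Galen 8, Carrow 13, Farrow 2.
Farrow drops from 3 to 2.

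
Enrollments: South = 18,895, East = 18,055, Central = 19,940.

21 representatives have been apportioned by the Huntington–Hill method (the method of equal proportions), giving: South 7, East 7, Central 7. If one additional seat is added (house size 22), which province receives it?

Central

Priority for the next seat is population ÷ (√(s·(s+1))).
Priorities: South 2524.951, East 2412.701, Central 2664.595.
Highest priority: Central.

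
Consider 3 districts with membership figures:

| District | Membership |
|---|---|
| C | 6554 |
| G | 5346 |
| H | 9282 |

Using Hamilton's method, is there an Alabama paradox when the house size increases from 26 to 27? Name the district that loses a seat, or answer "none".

At 26 seats: C 8, G 7, H 11.
At 27 seats: C 8, G 7, H 12.
No district's allocation decreased.

none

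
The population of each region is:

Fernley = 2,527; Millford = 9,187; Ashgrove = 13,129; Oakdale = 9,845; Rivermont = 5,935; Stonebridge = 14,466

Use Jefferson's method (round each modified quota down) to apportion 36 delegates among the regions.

Standard divisor 55089/36 ≈ 1530.25; standard quotas: Fernley 1.651, Millford 6.004, Ashgrove 8.580, Oakdale 6.434, Rivermont 3.878, Stonebridge 9.453.
Rounding down gives 1, 6, 8, 6, 3, 9 = 33 seats, so the divisor must be adjusted.
With modified divisor 1430: modified quotas Fernley 1.767, Millford 6.424, Ashgrove 9.181, Oakdale 6.885, Rivermont 4.150, Stonebridge 10.116.
Rounding down: Fernley 1, Millford 6, Ashgrove 9, Oakdale 6, Rivermont 4, Stonebridge 10 (total 36).

Fernley: 1; Millford: 6; Ashgrove: 9; Oakdale: 6; Rivermont: 4; Stonebridge: 10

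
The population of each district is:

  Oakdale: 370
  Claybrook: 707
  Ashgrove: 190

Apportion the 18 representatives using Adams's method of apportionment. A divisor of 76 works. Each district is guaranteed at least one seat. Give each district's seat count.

With modified divisor 76: modified quotas Oakdale 4.868, Claybrook 9.303, Ashgrove 2.500.
Rounding up: Oakdale 5, Claybrook 10, Ashgrove 3 (total 18).

Oakdale=5, Claybrook=10, Ashgrove=3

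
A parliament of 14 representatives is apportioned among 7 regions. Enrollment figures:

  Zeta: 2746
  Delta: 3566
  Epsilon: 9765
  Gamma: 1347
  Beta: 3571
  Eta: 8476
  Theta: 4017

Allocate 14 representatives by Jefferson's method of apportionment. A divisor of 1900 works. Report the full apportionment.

Zeta 1; Delta 1; Epsilon 5; Gamma 0; Beta 1; Eta 4; Theta 2

With modified divisor 1900: modified quotas Zeta 1.445, Delta 1.877, Epsilon 5.139, Gamma 0.709, Beta 1.879, Eta 4.461, Theta 2.114.
Rounding down: Zeta 1, Delta 1, Epsilon 5, Gamma 0, Beta 1, Eta 4, Theta 2 (total 14).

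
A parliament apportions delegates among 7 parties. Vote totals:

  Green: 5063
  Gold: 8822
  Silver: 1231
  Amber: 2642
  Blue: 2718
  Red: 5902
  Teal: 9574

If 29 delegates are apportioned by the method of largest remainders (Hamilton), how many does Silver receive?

The standard divisor is 35952/29 ≈ 1239.724.
Standard quotas: Green 4.0840, Gold 7.1161, Silver 0.9930, Amber 2.1311, Blue 2.1924, Red 4.7607, Teal 7.7227.
Lower quotas: Green 4, Gold 7, Silver 0, Amber 2, Blue 2, Red 4, Teal 7 (sum 26, leaving 3 seats).
Remainders in descending order: Silver 0.9930, Red 0.7607, Teal 0.7227, Blue 0.1924, Amber 0.1311, Gold 0.1161, Green 0.0840.
Largest remainders: Silver, Red, Teal receive the extra seats.
Silver receives 1.

1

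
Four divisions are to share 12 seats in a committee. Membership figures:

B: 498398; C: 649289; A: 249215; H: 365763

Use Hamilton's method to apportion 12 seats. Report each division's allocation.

The standard divisor is 1762665/12 ≈ 146888.75.
Standard quotas: B 3.3930, C 4.4203, A 1.6966, H 2.4901.
Lower quotas: B 3, C 4, A 1, H 2 (sum 10, leaving 2 seats).
Remainders in descending order: A 0.6966, H 0.4901, C 0.4203, B 0.3930.
The surplus seats go to A, H.

B: 3; C: 4; A: 2; H: 3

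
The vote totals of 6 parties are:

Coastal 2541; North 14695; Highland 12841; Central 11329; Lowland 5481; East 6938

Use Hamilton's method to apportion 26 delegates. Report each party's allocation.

Total 53825; standard divisor 53825/26 ≈ 2070.192.
Standard quotas: Coastal 1.2274, North 7.0984, Highland 6.2028, Central 5.4724, Lowland 2.6476, East 3.3514.
Lower quotas: Coastal 1, North 7, Highland 6, Central 5, Lowland 2, East 3 (sum 24, leaving 2 seats).
Remainders in descending order: Lowland 0.6476, Central 0.4724, East 0.3514, Coastal 0.2274, Highland 0.2028, North 0.0984.
The surplus seats go to Lowland, Central.

Coastal 1, North 7, Highland 6, Central 6, Lowland 3, East 3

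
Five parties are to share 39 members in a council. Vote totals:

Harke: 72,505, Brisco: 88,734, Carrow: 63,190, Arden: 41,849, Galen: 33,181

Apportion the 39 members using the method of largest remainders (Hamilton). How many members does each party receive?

Harke: 9, Brisco: 12, Carrow: 8, Arden: 6, Galen: 4

Total 299459; standard divisor 299459/39 ≈ 7678.436.
Standard quotas: Harke 9.4427, Brisco 11.5563, Carrow 8.2295, Arden 5.4502, Galen 4.3213.
Lower quotas: Harke 9, Brisco 11, Carrow 8, Arden 5, Galen 4 (sum 37, leaving 2 seats).
Remainders in descending order: Brisco 0.5563, Arden 0.4502, Harke 0.4427, Galen 0.3213, Carrow 0.2295.
The surplus seats go to Brisco, Arden.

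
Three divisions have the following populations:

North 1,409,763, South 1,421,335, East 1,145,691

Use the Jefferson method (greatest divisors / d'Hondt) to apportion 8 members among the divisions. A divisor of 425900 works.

With modified divisor 425900: modified quotas North 3.310, South 3.337, East 2.690.
Rounding down: North 3, South 3, East 2 (total 8).

North 3, South 3, East 2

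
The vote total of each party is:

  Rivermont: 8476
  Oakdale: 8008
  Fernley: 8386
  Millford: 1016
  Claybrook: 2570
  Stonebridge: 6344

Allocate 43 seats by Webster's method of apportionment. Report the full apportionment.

Standard divisor 34800/43 ≈ 809.302; standard quotas: Rivermont 10.473, Oakdale 9.895, Fernley 10.362, Millford 1.255, Claybrook 3.176, Stonebridge 7.839.
Rounding to the nearest integer gives 10, 10, 10, 1, 3, 8 = 42 seats, so the divisor must be adjusted.
With modified divisor 803: modified quotas Rivermont 10.555, Oakdale 9.973, Fernley 10.443, Millford 1.265, Claybrook 3.200, Stonebridge 7.900.
Rounding to the nearest integer: Rivermont 11, Oakdale 10, Fernley 10, Millford 1, Claybrook 3, Stonebridge 8 (total 43).

Rivermont: 11, Oakdale: 10, Fernley: 10, Millford: 1, Claybrook: 3, Stonebridge: 8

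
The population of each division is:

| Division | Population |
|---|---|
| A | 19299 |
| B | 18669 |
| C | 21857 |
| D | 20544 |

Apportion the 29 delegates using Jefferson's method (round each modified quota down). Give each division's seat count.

A: 7, B: 7, C: 8, D: 7

Standard divisor 80369/29 ≈ 2771.345; standard quotas: A 6.964, B 6.736, C 7.887, D 7.413.
Rounding down gives 6, 6, 7, 7 = 26 seats, so the divisor must be adjusted.
With modified divisor 2600: modified quotas A 7.423, B 7.180, C 8.407, D 7.902.
Rounding down: A 7, B 7, C 8, D 7 (total 29).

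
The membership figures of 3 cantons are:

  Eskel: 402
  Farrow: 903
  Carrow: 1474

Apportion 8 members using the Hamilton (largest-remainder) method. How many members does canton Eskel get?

The standard divisor is 2779/8 ≈ 347.375.
Standard quotas: Eskel 1.157, Farrow 2.599, Carrow 4.243.
Lower quotas: Eskel 1, Farrow 2, Carrow 4 (sum 7, leaving 1 seat).
Remainders in descending order: Farrow 0.599, Carrow 0.243, Eskel 0.157.
Largest remainder: Farrow receives the extra seat.
Eskel receives 1.

1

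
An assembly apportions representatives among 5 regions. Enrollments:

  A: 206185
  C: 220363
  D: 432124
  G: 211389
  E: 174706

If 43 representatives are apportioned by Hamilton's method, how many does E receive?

6

Standard divisor: 1244767 ÷ 43 ≈ 28948.07.
Standard quotas: A 7.1226, C 7.6124, D 14.9276, G 7.3024, E 6.0352.
Lower quotas: A 7, C 7, D 14, G 7, E 6 (sum 41, leaving 2 seats).
Remainders in descending order: D 0.9276, C 0.6124, G 0.3024, A 0.1226, E 0.0352.
The surplus seats go to D, C.
E receives 6.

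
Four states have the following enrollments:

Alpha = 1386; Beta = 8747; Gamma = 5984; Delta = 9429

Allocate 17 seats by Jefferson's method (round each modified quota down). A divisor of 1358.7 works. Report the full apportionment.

Alpha 1; Beta 6; Gamma 4; Delta 6

With modified divisor 1358.7: modified quotas Alpha 1.020, Beta 6.438, Gamma 4.404, Delta 6.940.
Rounding down: Alpha 1, Beta 6, Gamma 4, Delta 6 (total 17).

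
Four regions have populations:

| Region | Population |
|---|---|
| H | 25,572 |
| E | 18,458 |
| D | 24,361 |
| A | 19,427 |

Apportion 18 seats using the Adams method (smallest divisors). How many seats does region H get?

5

Standard divisor 87818/18 ≈ 4878.778; standard quotas: H 5.241, E 3.783, D 4.993, A 3.982.
Rounding up gives 6, 4, 5, 4 = 19 seats, so the divisor must be adjusted.
With modified divisor 5600: modified quotas H 4.566, E 3.296, D 4.350, A 3.469.
Rounding up: H 5, E 4, D 5, A 4 (total 18).
H receives 5.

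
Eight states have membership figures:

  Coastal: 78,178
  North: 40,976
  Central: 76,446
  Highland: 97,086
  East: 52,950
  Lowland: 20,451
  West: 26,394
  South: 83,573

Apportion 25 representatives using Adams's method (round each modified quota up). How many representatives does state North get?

Standard divisor 476054/25 ≈ 19042.16; standard quotas: Coastal 4.106, North 2.152, Central 4.015, Highland 5.098, East 2.781, Lowland 1.074, West 1.386, South 4.389.
Rounding up gives 5, 3, 5, 6, 3, 2, 2, 5 = 31 seats, so the divisor must be adjusted.
With modified divisor 22600: modified quotas Coastal 3.459, North 1.813, Central 3.383, Highland 4.296, East 2.343, Lowland 0.905, West 1.168, South 3.698.
Rounding up: Coastal 4, North 2, Central 4, Highland 5, East 3, Lowland 1, West 2, South 4 (total 25).
North receives 2.

2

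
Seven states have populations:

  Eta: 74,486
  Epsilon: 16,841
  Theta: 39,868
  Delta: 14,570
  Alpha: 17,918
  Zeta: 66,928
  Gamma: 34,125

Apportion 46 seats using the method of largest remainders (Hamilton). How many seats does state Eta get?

Total 264736; standard divisor 264736/46 ≈ 5755.13.
Standard quotas: Eta 12.9425, Epsilon 2.9263, Theta 6.9274, Delta 2.5317, Alpha 3.1134, Zeta 11.6293, Gamma 5.9295.
Lower quotas: Eta 12, Epsilon 2, Theta 6, Delta 2, Alpha 3, Zeta 11, Gamma 5 (sum 41, leaving 5 seats).
Remainders in descending order: Eta 0.9425, Gamma 0.9295, Theta 0.9274, Epsilon 0.9263, Zeta 0.6293, Delta 0.5317, Alpha 0.1134.
The surplus seats go to Eta, Gamma, Theta, Epsilon, Zeta.
Eta receives 13.

13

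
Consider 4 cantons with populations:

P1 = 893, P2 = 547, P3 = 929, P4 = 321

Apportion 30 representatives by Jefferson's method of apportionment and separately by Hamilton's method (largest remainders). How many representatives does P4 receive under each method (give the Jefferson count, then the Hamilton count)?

Jefferson: P1 10, P2 6, P3 11, P4 3.
Hamilton: P1 10, P2 6, P3 10, P4 4.
P4 gets 3 under Jefferson and 4 under Hamilton.

3 and 4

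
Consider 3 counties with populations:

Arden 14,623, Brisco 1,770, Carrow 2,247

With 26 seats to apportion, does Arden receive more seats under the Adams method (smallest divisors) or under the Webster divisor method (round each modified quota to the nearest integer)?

Webster

Adams: Arden 20, Brisco 3, Carrow 3.
Webster: Arden 21, Brisco 2, Carrow 3.
Arden gets 20 under Adams and 21 under Webster.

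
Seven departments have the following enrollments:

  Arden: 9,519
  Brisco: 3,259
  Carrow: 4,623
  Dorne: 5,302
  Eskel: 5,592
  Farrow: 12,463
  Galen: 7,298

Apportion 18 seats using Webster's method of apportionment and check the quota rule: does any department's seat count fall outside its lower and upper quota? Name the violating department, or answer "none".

none

Standard quotas: Arden 3.565, Brisco 1.221, Carrow 1.732, Dorne 1.986, Eskel 2.095, Farrow 4.668, Galen 2.734.
Webster allocation: Arden 3, Brisco 1, Carrow 2, Dorne 2, Eskel 2, Farrow 5, Galen 3.
Every allocation lies between the lower and upper quota.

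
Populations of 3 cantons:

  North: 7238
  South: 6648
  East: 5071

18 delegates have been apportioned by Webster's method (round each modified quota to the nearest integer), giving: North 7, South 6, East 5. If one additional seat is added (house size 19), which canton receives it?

Priority for the next seat is population ÷ (current seats + 0.5).
Priorities: North 965.067, South 1022.769, East 922.000.
Highest priority: South.

South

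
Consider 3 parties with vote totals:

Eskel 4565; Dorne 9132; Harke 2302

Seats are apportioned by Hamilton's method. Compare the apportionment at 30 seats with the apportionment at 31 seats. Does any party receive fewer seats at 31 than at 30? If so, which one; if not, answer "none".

At 30 seats: Eskel 9, Dorne 17, Harke 4.
At 31 seats: Eskel 9, Dorne 18, Harke 4.
No party's allocation decreased.

none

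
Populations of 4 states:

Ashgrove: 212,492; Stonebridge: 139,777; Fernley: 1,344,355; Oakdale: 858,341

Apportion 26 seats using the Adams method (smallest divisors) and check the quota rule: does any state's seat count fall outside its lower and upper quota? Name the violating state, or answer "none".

Standard quotas: Ashgrove 2.162, Stonebridge 1.422, Fernley 13.681, Oakdale 8.735.
Adams allocation: Ashgrove 2, Stonebridge 2, Fernley 13, Oakdale 9.
Every allocation lies between the lower and upper quota.

none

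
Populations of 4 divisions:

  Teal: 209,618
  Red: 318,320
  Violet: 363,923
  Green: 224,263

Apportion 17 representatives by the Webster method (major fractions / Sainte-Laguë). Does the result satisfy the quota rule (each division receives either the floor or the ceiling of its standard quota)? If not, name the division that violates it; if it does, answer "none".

none

Standard quotas: Teal 3.193, Red 4.848, Violet 5.543, Green 3.416.
Webster allocation: Teal 3, Red 5, Violet 6, Green 3.
Every allocation lies between the lower and upper quota.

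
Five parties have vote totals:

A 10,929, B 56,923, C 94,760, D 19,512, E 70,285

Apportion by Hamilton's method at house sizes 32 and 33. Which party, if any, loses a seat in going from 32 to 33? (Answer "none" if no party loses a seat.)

At 32 seats: A 1, B 7, C 12, D 3, E 9.
At 33 seats: A 1, B 8, C 12, D 3, E 9.
No party's allocation decreased.

none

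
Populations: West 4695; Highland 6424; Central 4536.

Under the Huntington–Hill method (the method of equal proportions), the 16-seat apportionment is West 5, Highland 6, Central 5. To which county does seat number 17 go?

Priority for the next seat is population ÷ (√(s·(s+1))).
Priorities: West 857.186, Highland 991.245, Central 828.157.
Highest priority: Highland.

Highland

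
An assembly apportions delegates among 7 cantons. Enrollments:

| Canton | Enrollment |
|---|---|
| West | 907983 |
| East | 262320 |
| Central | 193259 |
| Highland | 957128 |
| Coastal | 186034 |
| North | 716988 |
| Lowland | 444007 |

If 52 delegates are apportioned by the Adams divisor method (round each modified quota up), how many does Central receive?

3

Standard divisor 3667719/52 ≈ 70533.058; standard quotas: West 12.873, East 3.719, Central 2.740, Highland 13.570, Coastal 2.638, North 10.165, Lowland 6.295.
Rounding up gives 13, 4, 3, 14, 3, 11, 7 = 55 seats, so the divisor must be adjusted.
With modified divisor 74800: modified quotas West 12.139, East 3.507, Central 2.584, Highland 12.796, Coastal 2.487, North 9.585, Lowland 5.936.
Rounding up: West 13, East 4, Central 3, Highland 13, Coastal 3, North 10, Lowland 6 (total 52).
Central receives 3.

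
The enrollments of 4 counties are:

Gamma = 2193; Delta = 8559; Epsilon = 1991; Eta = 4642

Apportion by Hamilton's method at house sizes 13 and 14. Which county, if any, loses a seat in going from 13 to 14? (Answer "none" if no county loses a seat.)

Epsilon

At 13 seats: Gamma 2, Delta 6, Epsilon 2, Eta 3.
At 14 seats: Gamma 2, Delta 7, Epsilon 1, Eta 4.
Epsilon drops from 2 to 1.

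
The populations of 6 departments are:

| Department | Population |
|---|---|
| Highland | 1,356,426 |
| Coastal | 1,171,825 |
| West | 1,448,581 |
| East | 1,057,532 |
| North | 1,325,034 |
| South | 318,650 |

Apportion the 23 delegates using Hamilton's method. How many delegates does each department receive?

The standard divisor is 6678048/23 ≈ 290349.913.
Standard quotas: Highland 4.6717, Coastal 4.0359, West 4.9891, East 3.6423, North 4.5636, South 1.0975.
Lower quotas: Highland 4, Coastal 4, West 4, East 3, North 4, South 1 (sum 20, leaving 3 seats).
Remainders in descending order: West 0.9891, Highland 0.6717, East 0.6423, North 0.5636, South 0.0975, Coastal 0.0359.
The surplus seats go to West, Highland, East.

Highland 5; Coastal 4; West 5; East 4; North 4; South 1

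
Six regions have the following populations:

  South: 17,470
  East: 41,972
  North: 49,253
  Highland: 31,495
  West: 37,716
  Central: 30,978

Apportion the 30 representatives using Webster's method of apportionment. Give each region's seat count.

South 3; East 6; North 7; Highland 5; West 5; Central 4

Standard divisor 208884/30 ≈ 6962.8; standard quotas: South 2.509, East 6.028, North 7.074, Highland 4.523, West 5.417, Central 4.449.
Rounding to the nearest integer gives South 3, East 6, North 7, Highland 5, West 5, Central 4 — total 30, matching the house size, so no adjustment is needed.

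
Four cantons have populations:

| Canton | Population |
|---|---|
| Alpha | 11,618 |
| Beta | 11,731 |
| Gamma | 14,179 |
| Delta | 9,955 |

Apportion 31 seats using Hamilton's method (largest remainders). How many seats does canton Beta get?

8

Total 47483; standard divisor 47483/31 ≈ 1531.71.
Standard quotas: Alpha 7.5850, Beta 7.6588, Gamma 9.2570, Delta 6.4993.
Lower quotas: Alpha 7, Beta 7, Gamma 9, Delta 6 (sum 29, leaving 2 seats).
Remainders in descending order: Beta 0.6588, Alpha 0.5850, Delta 0.4993, Gamma 0.2570.
The surplus seats go to Beta, Alpha.
Beta receives 8.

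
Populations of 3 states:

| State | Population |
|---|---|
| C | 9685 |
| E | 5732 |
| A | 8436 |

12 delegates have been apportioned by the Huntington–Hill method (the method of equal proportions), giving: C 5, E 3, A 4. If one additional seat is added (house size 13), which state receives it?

A

Priority for the next seat is population ÷ (√(s·(s+1))).
Priorities: C 1768.231, E 1654.686, A 1886.347.
Highest priority: A.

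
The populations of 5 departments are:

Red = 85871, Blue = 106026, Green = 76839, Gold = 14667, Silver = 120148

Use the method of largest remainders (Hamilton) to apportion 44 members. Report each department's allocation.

Total 403551; standard divisor 403551/44 ≈ 9171.614.
Standard quotas: Red 9.3627, Blue 11.5602, Green 8.3779, Gold 1.5992, Silver 13.1000.
Lower quotas: Red 9, Blue 11, Green 8, Gold 1, Silver 13 (sum 42, leaving 2 seats).
Remainders in descending order: Gold 0.5992, Blue 0.5602, Green 0.3779, Red 0.3627, Silver 0.1000.
The surplus seats go to Gold, Blue.

Red 9; Blue 12; Green 8; Gold 2; Silver 13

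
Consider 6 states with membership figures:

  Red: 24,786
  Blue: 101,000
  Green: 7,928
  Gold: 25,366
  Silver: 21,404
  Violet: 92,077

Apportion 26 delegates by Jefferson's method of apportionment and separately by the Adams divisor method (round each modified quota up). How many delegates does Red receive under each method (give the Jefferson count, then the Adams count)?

Jefferson: Red 2, Blue 10, Green 0, Gold 2, Silver 2, Violet 10.
Adams: Red 3, Blue 9, Green 1, Gold 3, Silver 2, Violet 8.
Red gets 2 under Jefferson and 3 under Adams.

2 and 3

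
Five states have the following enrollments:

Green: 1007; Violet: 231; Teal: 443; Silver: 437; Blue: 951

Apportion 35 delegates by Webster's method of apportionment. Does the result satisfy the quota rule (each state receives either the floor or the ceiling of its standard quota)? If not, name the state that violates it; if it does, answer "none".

Standard quotas: Green 11.484, Violet 2.634, Teal 5.052, Silver 4.984, Blue 10.846.
Webster allocation: Green 11, Violet 3, Teal 5, Silver 5, Blue 11.
Every allocation lies between the lower and upper quota.

none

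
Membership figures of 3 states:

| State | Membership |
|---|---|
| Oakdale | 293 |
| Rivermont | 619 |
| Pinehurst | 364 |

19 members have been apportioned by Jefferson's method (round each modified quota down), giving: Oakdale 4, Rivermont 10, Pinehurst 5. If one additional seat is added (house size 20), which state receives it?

Pinehurst

Priority for the next seat is population ÷ (current seats + 1).
Priorities: Oakdale 58.600, Rivermont 56.273, Pinehurst 60.667.
Highest priority: Pinehurst.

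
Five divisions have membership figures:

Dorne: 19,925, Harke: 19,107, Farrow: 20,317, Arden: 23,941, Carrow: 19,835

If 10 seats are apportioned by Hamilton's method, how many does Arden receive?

2

The standard divisor is 103125/10 ≈ 10312.5.
Standard quotas: Dorne 1.9321, Harke 1.8528, Farrow 1.9701, Arden 2.3216, Carrow 1.9234.
Lower quotas: Dorne 1, Harke 1, Farrow 1, Arden 2, Carrow 1 (sum 6, leaving 4 seats).
Remainders in descending order: Farrow 0.9701, Dorne 0.9321, Carrow 0.9234, Harke 0.8528, Arden 0.3216.
The surplus seats go to Farrow, Dorne, Carrow, Harke.
Arden receives 2.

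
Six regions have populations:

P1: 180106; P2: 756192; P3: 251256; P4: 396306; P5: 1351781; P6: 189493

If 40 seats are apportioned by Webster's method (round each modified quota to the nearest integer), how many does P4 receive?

Standard divisor 3125134/40 ≈ 78128.35; standard quotas: P1 2.305, P2 9.679, P3 3.216, P4 5.072, P5 17.302, P6 2.425.
Rounding to the nearest integer gives 2, 10, 3, 5, 17, 2 = 39 seats, so the divisor must be adjusted.
With modified divisor 76500: modified quotas P1 2.354, P2 9.885, P3 3.284, P4 5.180, P5 17.670, P6 2.477.
Rounding to the nearest integer: P1 2, P2 10, P3 3, P4 5, P5 18, P6 2 (total 40).
P4 receives 5.

5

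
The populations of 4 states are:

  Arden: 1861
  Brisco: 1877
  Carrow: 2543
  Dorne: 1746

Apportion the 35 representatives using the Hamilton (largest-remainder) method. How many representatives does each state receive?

Arden 8, Brisco 8, Carrow 11, Dorne 8

The standard divisor is 8027/35 ≈ 229.343.
Standard quotas: Arden 8.114, Brisco 8.184, Carrow 11.088, Dorne 7.613.
Lower quotas: Arden 8, Brisco 8, Carrow 11, Dorne 7 (sum 34, leaving 1 seat).
Remainders in descending order: Dorne 0.613, Brisco 0.184, Arden 0.114, Carrow 0.088.
The surplus seat goes to Dorne.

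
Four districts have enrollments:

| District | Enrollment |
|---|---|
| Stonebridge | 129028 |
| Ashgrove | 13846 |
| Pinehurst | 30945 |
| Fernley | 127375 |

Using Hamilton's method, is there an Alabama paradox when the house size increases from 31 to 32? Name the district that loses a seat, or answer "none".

At 31 seats: Stonebridge 13, Ashgrove 2, Pinehurst 3, Fernley 13.
At 32 seats: Stonebridge 14, Ashgrove 1, Pinehurst 3, Fernley 14.
Ashgrove drops from 2 to 1.

Ashgrove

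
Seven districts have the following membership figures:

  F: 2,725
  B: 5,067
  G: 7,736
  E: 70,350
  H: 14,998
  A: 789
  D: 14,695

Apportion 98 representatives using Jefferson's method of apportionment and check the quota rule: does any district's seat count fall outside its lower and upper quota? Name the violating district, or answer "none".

E

Standard quotas: F 2.295, B 4.267, G 6.515, E 59.250, H 12.632, A 0.665, D 12.376.
Jefferson allocation: F 2, B 4, G 6, E 61, H 13, A 0, D 12.
E has quota 59.250 (lower 59, upper 60) but receives 61 — outside the quota interval.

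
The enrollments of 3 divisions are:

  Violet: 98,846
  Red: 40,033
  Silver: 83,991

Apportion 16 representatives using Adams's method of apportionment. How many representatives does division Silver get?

Standard divisor 222870/16 ≈ 13929.375; standard quotas: Violet 7.096, Red 2.874, Silver 6.030.
Rounding up gives 8, 3, 7 = 18 seats, so the divisor must be adjusted.
With modified divisor 15300: modified quotas Violet 6.461, Red 2.617, Silver 5.490.
Rounding up: Violet 7, Red 3, Silver 6 (total 16).
Silver receives 6.

6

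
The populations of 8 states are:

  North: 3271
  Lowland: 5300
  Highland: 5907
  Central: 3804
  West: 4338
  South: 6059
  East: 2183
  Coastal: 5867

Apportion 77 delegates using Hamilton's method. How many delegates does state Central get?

8

Standard divisor: 36729 ÷ 77 = 477.
Standard quotas: North 6.8574, Lowland 11.1111, Highland 12.3836, Central 7.9748, West 9.0943, South 12.7023, East 4.5765, Coastal 12.2998.
Lower quotas: North 6, Lowland 11, Highland 12, Central 7, West 9, South 12, East 4, Coastal 12 (sum 73, leaving 4 seats).
Remainders in descending order: Central 0.9748, North 0.8574, South 0.7023, East 0.5765, Highland 0.3836, Coastal 0.2998, Lowland 0.1111, West 0.0943.
The surplus seats go to Central, North, South, East.
Central receives 8.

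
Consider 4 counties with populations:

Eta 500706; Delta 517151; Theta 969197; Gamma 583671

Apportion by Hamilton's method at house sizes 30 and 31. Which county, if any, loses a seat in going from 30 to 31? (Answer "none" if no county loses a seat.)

none

At 30 seats: Eta 6, Delta 6, Theta 11, Gamma 7.
At 31 seats: Eta 6, Delta 6, Theta 12, Gamma 7.
No county's allocation decreased.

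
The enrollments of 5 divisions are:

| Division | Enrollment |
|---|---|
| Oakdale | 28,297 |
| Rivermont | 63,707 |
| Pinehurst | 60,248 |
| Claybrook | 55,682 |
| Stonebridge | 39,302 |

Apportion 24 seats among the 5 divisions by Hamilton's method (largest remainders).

The standard divisor is 247236/24 ≈ 10301.5.
Standard quotas: Oakdale 2.7469, Rivermont 6.1842, Pinehurst 5.8485, Claybrook 5.4052, Stonebridge 3.8152.
Lower quotas: Oakdale 2, Rivermont 6, Pinehurst 5, Claybrook 5, Stonebridge 3 (sum 21, leaving 3 seats).
Remainders in descending order: Pinehurst 0.8485, Stonebridge 0.8152, Oakdale 0.7469, Claybrook 0.4052, Rivermont 0.1842.
Largest remainders: Pinehurst, Stonebridge, Oakdale receive the extra seats.

Oakdale: 3, Rivermont: 6, Pinehurst: 6, Claybrook: 5, Stonebridge: 4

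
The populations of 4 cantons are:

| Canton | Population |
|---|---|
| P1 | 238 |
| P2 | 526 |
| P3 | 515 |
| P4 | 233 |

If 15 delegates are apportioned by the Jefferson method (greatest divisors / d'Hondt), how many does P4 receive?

2

Standard divisor 1512/15 ≈ 100.8; standard quotas: P1 2.361, P2 5.218, P3 5.109, P4 2.312.
Rounding down gives 2, 5, 5, 2 = 14 seats, so the divisor must be adjusted.
With modified divisor 87: modified quotas P1 2.736, P2 6.046, P3 5.920, P4 2.678.
Rounding down: P1 2, P2 6, P3 5, P4 2 (total 15).
P4 receives 2.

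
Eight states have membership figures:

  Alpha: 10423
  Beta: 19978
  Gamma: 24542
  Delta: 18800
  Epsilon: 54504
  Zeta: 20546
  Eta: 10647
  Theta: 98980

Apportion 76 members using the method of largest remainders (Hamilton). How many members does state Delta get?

6

The standard divisor is 258420/76 ≈ 3400.263.
Standard quotas: Alpha 3.0654, Beta 5.8754, Gamma 7.2177, Delta 5.5290, Epsilon 16.0293, Zeta 6.0425, Eta 3.1312, Theta 29.1095.
Lower quotas: Alpha 3, Beta 5, Gamma 7, Delta 5, Epsilon 16, Zeta 6, Eta 3, Theta 29 (sum 74, leaving 2 seats).
Remainders in descending order: Beta 0.8754, Delta 0.5290, Gamma 0.2177, Eta 0.1312, Theta 0.1095, Alpha 0.0654, Zeta 0.0425, Epsilon 0.0293.
The surplus seats go to Beta, Delta.
Delta receives 6.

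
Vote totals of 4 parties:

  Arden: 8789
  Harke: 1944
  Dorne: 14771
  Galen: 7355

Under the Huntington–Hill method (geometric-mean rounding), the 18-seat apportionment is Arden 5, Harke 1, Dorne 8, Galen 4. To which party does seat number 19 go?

Dorne

Priority for the next seat is population ÷ (√(s·(s+1))).
Priorities: Arden 1604.645, Harke 1374.616, Dorne 1740.779, Galen 1644.628.
Highest priority: Dorne.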